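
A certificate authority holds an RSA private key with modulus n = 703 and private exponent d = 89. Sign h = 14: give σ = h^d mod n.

h^2 ≡ 14^2 = 196
h^4 ≡ 196^2 = 38416 ≡ 454
h^8 ≡ 454^2 = 206116 ≡ 137
h^16 ≡ 137^2 = 18769 ≡ 491
h^32 ≡ 491^2 = 241081 ≡ 655
h^64 ≡ 655^2 = 429025 ≡ 195
89 = 64 + 16 + 8 + 1, so h^89 ≡ 195·491·137·14 ≡ 547 (mod 703)

547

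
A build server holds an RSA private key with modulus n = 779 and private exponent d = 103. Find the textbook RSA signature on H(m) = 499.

682

(H(m))^2 ≡ 499^2 = 249001 ≡ 500
(H(m))^4 ≡ 500^2 = 250000 ≡ 720
(H(m))^8 ≡ 720^2 = 518400 ≡ 365
(H(m))^16 ≡ 365^2 = 133225 ≡ 16
(H(m))^32 ≡ 16^2 = 256
(H(m))^64 ≡ 256^2 = 65536 ≡ 100
103 = 64 + 32 + 4 + 2 + 1, so (H(m))^103 ≡ 100·256·720·500·499 ≡ 682 (mod 779)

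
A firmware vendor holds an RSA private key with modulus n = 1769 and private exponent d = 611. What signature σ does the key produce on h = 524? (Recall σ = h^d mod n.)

1692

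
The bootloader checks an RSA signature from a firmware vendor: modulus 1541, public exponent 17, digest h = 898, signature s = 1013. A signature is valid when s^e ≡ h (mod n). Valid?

Squares mod 1541: s^1≡1013, s^2≡1404, s^4≡277, s^8≡1220, s^16≡1335
17 = 16 + 1, so s^17 ≡ 1335·1013 ≡ 898 (mod 1541)
898 = h, so the signature checks out.

yes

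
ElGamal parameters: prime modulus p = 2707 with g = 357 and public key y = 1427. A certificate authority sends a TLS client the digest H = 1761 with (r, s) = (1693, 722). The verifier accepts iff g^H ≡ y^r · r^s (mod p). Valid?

Left side g^H mod p:
357^2 = 127449 ≡ 220
357^4 ≡ 220^2 = 48400 ≡ 2381
357^8 ≡ 2381^2 = 5669161 ≡ 703
357^16 ≡ 703^2 = 494209 ≡ 1535
357^32 ≡ 1535^2 = 2356225 ≡ 1135
357^64 ≡ 1135^2 = 1288225 ≡ 2400
357^128 ≡ 2400^2 = 5760000 ≡ 2211
357^256 ≡ 2211^2 = 4888521 ≡ 2386
357^512 ≡ 2386^2 = 5692996 ≡ 175
357^1024 ≡ 175^2 = 30625 ≡ 848
1761 = 1024 + 512 + 128 + 64 + 32 + 1, so 357^1761 ≡ 848·175·2211·2400·1135·357 ≡ 1638 (mod 2707)
Right side y^r · r^s mod p:
1427^2 = 2036329 ≡ 665
1427^4 ≡ 665^2 = 442225 ≡ 984
1427^8 ≡ 984^2 = 968256 ≡ 1857
1427^16 ≡ 1857^2 = 3448449 ≡ 2438
1427^32 ≡ 2438^2 = 5943844 ≡ 1979
1427^64 ≡ 1979^2 = 3916441 ≡ 2119
1427^128 ≡ 2119^2 = 4490161 ≡ 1955
1427^256 ≡ 1955^2 = 3822025 ≡ 2448
1427^512 ≡ 2448^2 = 5992704 ≡ 2113
1427^1024 ≡ 2113^2 = 4464769 ≡ 926
1693 = 1024 + 512 + 128 + 16 + 8 + 4 + 1, so 1427^1693 ≡ 926·2113·1955·2438·1857·984·1427 ≡ 1536 (mod 2707)
1693^2 = 2866249 ≡ 2243
1693^4 ≡ 2243^2 = 5031049 ≡ 1443
1693^8 ≡ 1443^2 = 2082249 ≡ 566
1693^16 ≡ 566^2 = 320356 ≡ 930
1693^32 ≡ 930^2 = 864900 ≡ 1367
1693^64 ≡ 1367^2 = 1868689 ≡ 859
1693^128 ≡ 859^2 = 737881 ≡ 1577
1693^256 ≡ 1577^2 = 2486929 ≡ 1903
1693^512 ≡ 1903^2 = 3621409 ≡ 2150
722 = 512 + 128 + 64 + 16 + 2, so 1693^722 ≡ 2150·1577·859·930·2243 ≡ 2500 (mod 2707)
1536·2500 = 3840000 ≡ 1474 (mod 2707)
1638 ≠ 1474, so verification fails.

no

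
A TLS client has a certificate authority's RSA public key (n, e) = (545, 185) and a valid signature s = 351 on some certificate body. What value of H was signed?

Squares mod 545: s^1≡351, s^2≡31, s^4≡416, s^8≡291, s^16≡206, s^32≡471, s^64≡26, s^128≡131
185 = 128 + 32 + 16 + 8 + 1, so s^185 ≡ 131·471·206·291·351 ≡ 91 (mod 545)

91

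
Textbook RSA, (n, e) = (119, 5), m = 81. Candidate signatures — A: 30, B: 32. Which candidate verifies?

Candidate A: 30^5 mod 119 = 81
  → matches m = 81
Candidate B: 32^5 mod 119 = 2

A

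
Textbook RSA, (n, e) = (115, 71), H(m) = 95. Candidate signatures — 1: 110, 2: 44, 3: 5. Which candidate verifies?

Candidate 1: 110^71 mod 115 = 95
  → matches H(m) = 95
Candidate 2: 44^71 mod 115 = 14
Candidate 3: 5^71 mod 115 = 20

1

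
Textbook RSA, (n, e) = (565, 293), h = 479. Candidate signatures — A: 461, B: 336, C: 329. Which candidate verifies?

C

Candidate A: 461^293 mod 565 = 36
Candidate B: 336^293 mod 565 = 6
Candidate C: 329^293 mod 565 = 479
  → matches h = 479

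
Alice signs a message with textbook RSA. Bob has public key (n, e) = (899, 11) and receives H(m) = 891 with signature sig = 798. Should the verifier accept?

accept

Squares mod 899: sig^1≡798, sig^2≡312, sig^4≡252, sig^8≡574
11 = 8 + 2 + 1, so sig^11 ≡ 574·312·798 ≡ 891 (mod 899)
891 = H(m), so the signature checks out.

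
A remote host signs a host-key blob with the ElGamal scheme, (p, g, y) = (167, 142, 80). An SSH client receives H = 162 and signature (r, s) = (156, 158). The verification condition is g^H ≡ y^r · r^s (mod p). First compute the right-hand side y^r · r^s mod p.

14

80^156 mod 167 = 99
156^158 mod 167 = 44
y^r · r^s ≡ 99·44 = 4356 ≡ 14 (mod 167)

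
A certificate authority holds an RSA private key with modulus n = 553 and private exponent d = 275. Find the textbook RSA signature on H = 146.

223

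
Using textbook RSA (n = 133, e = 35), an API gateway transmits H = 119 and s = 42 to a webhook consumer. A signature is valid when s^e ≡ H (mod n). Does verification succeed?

passes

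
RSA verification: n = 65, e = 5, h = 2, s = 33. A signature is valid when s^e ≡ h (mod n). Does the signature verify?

does not verify

s^2 ≡ 33^2 = 1089 ≡ 49
s^4 ≡ 49^2 = 2401 ≡ 61
5 = 4 + 1, so s^5 ≡ 61·33 ≡ 63 (mod 65)
s^5 mod 65 = 63, but h = 2.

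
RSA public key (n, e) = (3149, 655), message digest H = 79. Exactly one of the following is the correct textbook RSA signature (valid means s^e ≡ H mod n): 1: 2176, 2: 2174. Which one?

1

Candidate 1: 2176^655 mod 3149 = 79
  → matches H = 79
Candidate 2: 2174^655 mod 3149 = 566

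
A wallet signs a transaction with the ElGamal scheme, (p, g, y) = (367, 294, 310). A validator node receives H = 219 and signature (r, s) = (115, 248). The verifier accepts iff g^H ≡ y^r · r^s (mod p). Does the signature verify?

verifies

Left side g^H mod p:
294^2 = 86436 ≡ 191
294^4 ≡ 191^2 = 36481 ≡ 148
294^8 ≡ 148^2 = 21904 ≡ 251
294^16 ≡ 251^2 = 63001 ≡ 244
294^32 ≡ 244^2 = 59536 ≡ 82
294^64 ≡ 82^2 = 6724 ≡ 118
294^128 ≡ 118^2 = 13924 ≡ 345
219 = 128 + 64 + 16 + 8 + 2 + 1, so 294^219 ≡ 345·118·244·251·191·294 ≡ 342 (mod 367)
Right side y^r · r^s mod p:
310^2 = 96100 ≡ 313
310^4 ≡ 313^2 = 97969 ≡ 347
310^8 ≡ 347^2 = 120409 ≡ 33
310^16 ≡ 33^2 = 1089 ≡ 355
310^32 ≡ 355^2 = 126025 ≡ 144
310^64 ≡ 144^2 = 20736 ≡ 184
115 = 64 + 32 + 16 + 2 + 1, so 310^115 ≡ 184·144·355·313·310 ≡ 257 (mod 367)
115^2 = 13225 ≡ 13
115^4 ≡ 13^2 = 169
115^8 ≡ 169^2 = 28561 ≡ 302
115^16 ≡ 302^2 = 91204 ≡ 188
115^32 ≡ 188^2 = 35344 ≡ 112
115^64 ≡ 112^2 = 12544 ≡ 66
115^128 ≡ 66^2 = 4356 ≡ 319
248 = 128 + 64 + 32 + 16 + 8, so 115^248 ≡ 319·66·112·188·302 ≡ 117 (mod 367)
257·117 = 30069 ≡ 342 (mod 367)
342 ≡ 342 (mod 367), so the signature is genuine.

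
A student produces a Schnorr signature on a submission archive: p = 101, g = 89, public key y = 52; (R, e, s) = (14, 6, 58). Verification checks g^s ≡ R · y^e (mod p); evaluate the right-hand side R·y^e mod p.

Squares mod 101: 52^1≡52, 52^2≡78, 52^4≡24
6 = 4 + 2, so 52^6 ≡ 24·78 ≡ 54 (mod 101)
R · y^e ≡ 14·54 = 756 ≡ 49 (mod 101)

49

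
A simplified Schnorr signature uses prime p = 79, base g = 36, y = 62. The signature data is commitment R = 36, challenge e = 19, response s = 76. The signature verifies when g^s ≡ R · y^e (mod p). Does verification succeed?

passes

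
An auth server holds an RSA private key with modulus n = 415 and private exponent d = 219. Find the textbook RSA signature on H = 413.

282

H^219 mod 415 = 282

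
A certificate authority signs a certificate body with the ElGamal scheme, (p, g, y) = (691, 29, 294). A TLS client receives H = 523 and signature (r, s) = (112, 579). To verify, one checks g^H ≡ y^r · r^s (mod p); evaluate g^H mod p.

599

Squares mod 691: 29^1≡29, 29^2≡150, 29^4≡388, 29^8≡597, 29^16≡544, 29^32≡188, 29^64≡103, 29^128≡244, 29^256≡110, 29^512≡353
523 = 512 + 8 + 2 + 1, so 29^523 ≡ 353·597·150·29 ≡ 599 (mod 691)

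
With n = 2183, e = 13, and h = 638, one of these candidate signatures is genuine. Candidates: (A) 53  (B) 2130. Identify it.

Candidate A: Squares mod 2183: 53^1≡53, 53^2≡626, 53^4≡1119, 53^8≡1302; 13 = 8 + 4 + 1, so 53^13 ≡ 1302·1119·53 ≡ 638 (mod 2183)
  → matches h = 638
Candidate B: Squares mod 2183: 2130^1≡2130, 2130^2≡626, 2130^4≡1119, 2130^8≡1302; 13 = 8 + 4 + 1, so 2130^13 ≡ 1302·1119·2130 ≡ 1545 (mod 2183)

A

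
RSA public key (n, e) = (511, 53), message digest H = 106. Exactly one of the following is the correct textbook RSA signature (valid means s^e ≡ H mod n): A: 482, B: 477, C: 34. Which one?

B

Candidate A: Squares mod 511: 482^1≡482, 482^2≡330, 482^4≡57, 482^8≡183, 482^16≡274, 482^32≡470; 53 = 32 + 16 + 4 + 1, so 482^53 ≡ 470·274·57·482 ≡ 62 (mod 511)
Candidate B: Squares mod 511: 477^1≡477, 477^2≡134, 477^4≡71, 477^8≡442, 477^16≡162, 477^32≡183; 53 = 32 + 16 + 4 + 1, so 477^53 ≡ 183·162·71·477 ≡ 106 (mod 511)
  → matches H = 106
Candidate C: Squares mod 511: 34^1≡34, 34^2≡134, 34^4≡71, 34^8≡442, 34^16≡162, 34^32≡183; 53 = 32 + 16 + 4 + 1, so 34^53 ≡ 183·162·71·34 ≡ 405 (mod 511)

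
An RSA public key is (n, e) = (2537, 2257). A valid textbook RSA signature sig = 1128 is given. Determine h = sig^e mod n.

2087

Squares mod 2537: sig^1≡1128, sig^2≡1347, sig^4≡454, sig^8≡619, sig^16≡74, sig^32≡402, sig^64≡1773, sig^128≡186, sig^256≡1615, sig^512≡189, sig^1024≡203, sig^2048≡617
2257 = 2048 + 128 + 64 + 16 + 1, so sig^2257 ≡ 617·186·1773·74·1128 ≡ 2087 (mod 2537)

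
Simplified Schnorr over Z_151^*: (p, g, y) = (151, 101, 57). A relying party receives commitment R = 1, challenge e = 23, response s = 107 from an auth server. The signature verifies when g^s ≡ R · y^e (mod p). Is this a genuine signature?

genuine

g^s mod p:
101^2 = 10201 ≡ 84
101^4 ≡ 84^2 = 7056 ≡ 110
101^8 ≡ 110^2 = 12100 ≡ 20
101^16 ≡ 20^2 = 400 ≡ 98
101^32 ≡ 98^2 = 9604 ≡ 91
101^64 ≡ 91^2 = 8281 ≡ 127
107 = 64 + 32 + 8 + 2 + 1, so 101^107 ≡ 127·91·20·84·101 ≡ 60 (mod 151)
R · y^e mod p:
57^2 = 3249 ≡ 78
57^4 ≡ 78^2 = 6084 ≡ 44
57^8 ≡ 44^2 = 1936 ≡ 124
57^16 ≡ 124^2 = 15376 ≡ 125
23 = 16 + 4 + 2 + 1, so 57^23 ≡ 125·44·78·57 ≡ 60 (mod 151)
1·60 = 60 ≡ 60 (mod 151)
60 ≡ 60 (mod 151); signature holds.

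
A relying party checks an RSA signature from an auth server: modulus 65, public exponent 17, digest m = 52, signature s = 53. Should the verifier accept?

Squares mod 65: s^1≡53, s^2≡14, s^4≡1, s^8≡1, s^16≡1
17 = 16 + 1, so s^17 ≡ 1·53 ≡ 53 (mod 65)
s^17 mod 65 = 53, but m = 52.

reject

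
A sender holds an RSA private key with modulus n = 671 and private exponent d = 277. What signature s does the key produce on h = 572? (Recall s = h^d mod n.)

451

h^2 ≡ 572^2 = 327184 ≡ 407
h^4 ≡ 407^2 = 165649 ≡ 583
h^8 ≡ 583^2 = 339889 ≡ 363
h^16 ≡ 363^2 = 131769 ≡ 253
h^32 ≡ 253^2 = 64009 ≡ 264
h^64 ≡ 264^2 = 69696 ≡ 583
h^128 ≡ 583^2 = 339889 ≡ 363
h^256 ≡ 363^2 = 131769 ≡ 253
277 = 256 + 16 + 4 + 1, so h^277 ≡ 253·253·583·572 ≡ 451 (mod 671)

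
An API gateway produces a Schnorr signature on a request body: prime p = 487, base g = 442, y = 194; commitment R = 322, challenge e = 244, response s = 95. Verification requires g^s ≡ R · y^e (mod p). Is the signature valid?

valid

g^s mod p:
442^95 mod 487 = 132
R · y^e mod p:
194^244 mod 487 = 194
322·194 = 62468 ≡ 132 (mod 487)
132 ≡ 132 (mod 487); signature holds.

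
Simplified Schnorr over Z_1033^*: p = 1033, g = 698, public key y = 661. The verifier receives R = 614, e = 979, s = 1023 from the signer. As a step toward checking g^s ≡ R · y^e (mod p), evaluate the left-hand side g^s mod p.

698^2 = 487204 ≡ 661
698^4 ≡ 661^2 = 436921 ≡ 995
698^8 ≡ 995^2 = 990025 ≡ 411
698^16 ≡ 411^2 = 168921 ≡ 542
698^32 ≡ 542^2 = 293764 ≡ 392
698^64 ≡ 392^2 = 153664 ≡ 780
698^128 ≡ 780^2 = 608400 ≡ 996
698^256 ≡ 996^2 = 992016 ≡ 336
698^512 ≡ 336^2 = 112896 ≡ 299
1023 = 512 + 256 + 128 + 64 + 32 + 16 + 8 + 4 + 2 + 1, so 698^1023 ≡ 299·336·996·780·392·542·411·995·661·698 ≡ 171 (mod 1033)

171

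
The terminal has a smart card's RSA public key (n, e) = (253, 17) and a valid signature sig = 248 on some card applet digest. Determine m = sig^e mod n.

Squares mod 253: sig^1≡248, sig^2≡25, sig^4≡119, sig^8≡246, sig^16≡49
17 = 16 + 1, so sig^17 ≡ 49·248 ≡ 8 (mod 253)

8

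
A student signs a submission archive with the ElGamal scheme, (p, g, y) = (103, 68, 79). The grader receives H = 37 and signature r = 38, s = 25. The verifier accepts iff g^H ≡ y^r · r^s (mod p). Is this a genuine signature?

forged

Left side g^H mod p:
Squares mod 103: 68^1≡68, 68^2≡92, 68^4≡18, 68^8≡15, 68^16≡19, 68^32≡52
37 = 32 + 4 + 1, so 68^37 ≡ 52·18·68 ≡ 97 (mod 103)
Right side y^r · r^s mod p:
Squares mod 103: 79^1≡79, 79^2≡61, 79^4≡13, 79^8≡66, 79^16≡30, 79^32≡76
38 = 32 + 4 + 2, so 79^38 ≡ 76·13·61 ≡ 13 (mod 103)
Squares mod 103: 38^1≡38, 38^2≡2, 38^4≡4, 38^8≡16, 38^16≡50
25 = 16 + 8 + 1, so 38^25 ≡ 50·16·38 ≡ 15 (mod 103)
13·15 = 195 ≡ 92 (mod 103)
97 ≠ 92, so verification fails.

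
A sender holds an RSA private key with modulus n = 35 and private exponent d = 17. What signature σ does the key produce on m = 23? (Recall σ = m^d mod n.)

18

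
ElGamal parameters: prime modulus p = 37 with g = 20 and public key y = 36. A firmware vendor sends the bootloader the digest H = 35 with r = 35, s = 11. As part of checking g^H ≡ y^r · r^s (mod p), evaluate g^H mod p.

13

20^2 = 400 ≡ 30
20^4 ≡ 30^2 = 900 ≡ 12
20^8 ≡ 12^2 = 144 ≡ 33
20^16 ≡ 33^2 = 1089 ≡ 16
20^32 ≡ 16^2 = 256 ≡ 34
35 = 32 + 2 + 1, so 20^35 ≡ 34·30·20 ≡ 13 (mod 37)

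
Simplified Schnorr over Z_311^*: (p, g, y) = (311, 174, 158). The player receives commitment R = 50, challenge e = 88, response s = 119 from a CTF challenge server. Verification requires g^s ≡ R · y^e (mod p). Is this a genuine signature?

forged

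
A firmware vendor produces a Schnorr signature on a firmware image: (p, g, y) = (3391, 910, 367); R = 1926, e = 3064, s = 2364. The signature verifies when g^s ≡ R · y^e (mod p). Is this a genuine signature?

g^s mod p:
910^2 = 828100 ≡ 696
910^4 ≡ 696^2 = 484416 ≡ 2894
910^8 ≡ 2894^2 = 8375236 ≡ 2857
910^16 ≡ 2857^2 = 8162449 ≡ 312
910^32 ≡ 312^2 = 97344 ≡ 2396
910^64 ≡ 2396^2 = 5740816 ≡ 3244
910^128 ≡ 3244^2 = 10523536 ≡ 1263
910^256 ≡ 1263^2 = 1595169 ≡ 1399
910^512 ≡ 1399^2 = 1957201 ≡ 594
910^1024 ≡ 594^2 = 352836 ≡ 172
910^2048 ≡ 172^2 = 29584 ≡ 2456
2364 = 2048 + 256 + 32 + 16 + 8 + 4, so 910^2364 ≡ 2456·1399·2396·312·2857·2894 ≡ 1783 (mod 3391)
R · y^e mod p:
367^2 = 134689 ≡ 2440
367^4 ≡ 2440^2 = 5953600 ≡ 2395
367^8 ≡ 2395^2 = 5736025 ≡ 1844
367^16 ≡ 1844^2 = 3400336 ≡ 2554
367^32 ≡ 2554^2 = 6522916 ≡ 2023
367^64 ≡ 2023^2 = 4092529 ≡ 2983
367^128 ≡ 2983^2 = 8898289 ≡ 305
367^256 ≡ 305^2 = 93025 ≡ 1468
367^512 ≡ 1468^2 = 2155024 ≡ 1739
367^1024 ≡ 1739^2 = 3024121 ≡ 2740
367^2048 ≡ 2740^2 = 7507600 ≡ 3317
3064 = 2048 + 512 + 256 + 128 + 64 + 32 + 16 + 8, so 367^3064 ≡ 3317·1739·1468·305·2983·2023·2554·1844 ≡ 1626 (mod 3391)
1926·1626 = 3131676 ≡ 1783 (mod 3391)
1783 ≡ 1783 (mod 3391); signature holds.

genuine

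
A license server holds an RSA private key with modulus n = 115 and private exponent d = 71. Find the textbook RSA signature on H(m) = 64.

49

(H(m))^2 ≡ 64^2 = 4096 ≡ 71
(H(m))^4 ≡ 71^2 = 5041 ≡ 96
(H(m))^8 ≡ 96^2 = 9216 ≡ 16
(H(m))^16 ≡ 16^2 = 256 ≡ 26
(H(m))^32 ≡ 26^2 = 676 ≡ 101
(H(m))^64 ≡ 101^2 = 10201 ≡ 81
71 = 64 + 4 + 2 + 1, so (H(m))^71 ≡ 81·96·71·64 ≡ 49 (mod 115)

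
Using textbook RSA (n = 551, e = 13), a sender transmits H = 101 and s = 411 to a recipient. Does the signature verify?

does not verify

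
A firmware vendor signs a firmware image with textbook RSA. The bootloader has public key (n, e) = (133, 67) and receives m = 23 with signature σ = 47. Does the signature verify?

does not verify

σ^2 ≡ 47^2 = 2209 ≡ 81
σ^4 ≡ 81^2 = 6561 ≡ 44
σ^8 ≡ 44^2 = 1936 ≡ 74
σ^16 ≡ 74^2 = 5476 ≡ 23
σ^32 ≡ 23^2 = 529 ≡ 130
σ^64 ≡ 130^2 = 16900 ≡ 9
67 = 64 + 2 + 1, so σ^67 ≡ 9·81·47 ≡ 82 (mod 133)
82 ≠ 23, so verification fails.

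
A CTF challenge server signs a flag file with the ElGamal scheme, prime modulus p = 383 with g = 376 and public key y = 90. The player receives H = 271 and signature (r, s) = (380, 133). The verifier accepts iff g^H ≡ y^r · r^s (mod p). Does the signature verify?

does not verify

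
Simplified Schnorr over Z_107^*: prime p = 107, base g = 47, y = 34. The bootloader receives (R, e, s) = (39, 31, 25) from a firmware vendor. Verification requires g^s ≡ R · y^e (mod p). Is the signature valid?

valid

g^s mod p:
Squares mod 107: 47^1≡47, 47^2≡69, 47^4≡53, 47^8≡27, 47^16≡87
25 = 16 + 8 + 1, so 47^25 ≡ 87·27·47 ≡ 86 (mod 107)
R · y^e mod p:
Squares mod 107: 34^1≡34, 34^2≡86, 34^4≡13, 34^8≡62, 34^16≡99
31 = 16 + 8 + 4 + 2 + 1, so 34^31 ≡ 99·62·13·86·34 ≡ 90 (mod 107)
39·90 = 3510 ≡ 86 (mod 107)
86 ≡ 86 (mod 107); signature holds.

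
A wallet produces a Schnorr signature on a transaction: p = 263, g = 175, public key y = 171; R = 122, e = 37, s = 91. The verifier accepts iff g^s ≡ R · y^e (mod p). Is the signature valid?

valid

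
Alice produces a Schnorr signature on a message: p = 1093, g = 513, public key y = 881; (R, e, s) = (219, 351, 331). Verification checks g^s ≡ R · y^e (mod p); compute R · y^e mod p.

881

Squares mod 1093: 881^1≡881, 881^2≡131, 881^4≡766, 881^8≡908, 881^16≡342, 881^32≡13, 881^64≡169, 881^128≡143, 881^256≡775
351 = 256 + 64 + 16 + 8 + 4 + 2 + 1, so 881^351 ≡ 775·169·342·908·766·131·881 ≡ 563 (mod 1093)
R · y^e ≡ 219·563 = 123297 ≡ 881 (mod 1093)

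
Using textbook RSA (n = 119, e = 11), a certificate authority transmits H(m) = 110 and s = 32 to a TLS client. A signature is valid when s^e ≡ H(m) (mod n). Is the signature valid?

s^11 mod 119 = 9
s^11 mod 119 = 9, but H(m) = 110.

invalid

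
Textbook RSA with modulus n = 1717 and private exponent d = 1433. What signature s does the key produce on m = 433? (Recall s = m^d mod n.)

8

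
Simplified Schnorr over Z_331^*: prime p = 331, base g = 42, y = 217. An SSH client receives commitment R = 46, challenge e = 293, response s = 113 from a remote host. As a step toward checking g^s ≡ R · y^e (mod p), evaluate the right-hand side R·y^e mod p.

217^2 = 47089 ≡ 87
217^4 ≡ 87^2 = 7569 ≡ 287
217^8 ≡ 287^2 = 82369 ≡ 281
217^16 ≡ 281^2 = 78961 ≡ 183
217^32 ≡ 183^2 = 33489 ≡ 58
217^64 ≡ 58^2 = 3364 ≡ 54
217^128 ≡ 54^2 = 2916 ≡ 268
217^256 ≡ 268^2 = 71824 ≡ 328
293 = 256 + 32 + 4 + 1, so 217^293 ≡ 328·58·287·217 ≡ 63 (mod 331)
R · y^e ≡ 46·63 = 2898 ≡ 250 (mod 331)

250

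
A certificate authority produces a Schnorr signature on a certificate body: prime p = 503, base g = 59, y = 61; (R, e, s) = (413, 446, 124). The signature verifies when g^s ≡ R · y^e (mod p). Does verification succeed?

fails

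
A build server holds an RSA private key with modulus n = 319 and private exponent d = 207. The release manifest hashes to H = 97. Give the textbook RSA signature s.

147

H^2 ≡ 97^2 = 9409 ≡ 158
H^4 ≡ 158^2 = 24964 ≡ 82
H^8 ≡ 82^2 = 6724 ≡ 25
H^16 ≡ 25^2 = 625 ≡ 306
H^32 ≡ 306^2 = 93636 ≡ 169
H^64 ≡ 169^2 = 28561 ≡ 170
H^128 ≡ 170^2 = 28900 ≡ 190
207 = 128 + 64 + 8 + 4 + 2 + 1, so H^207 ≡ 190·170·25·82·158·97 ≡ 147 (mod 319)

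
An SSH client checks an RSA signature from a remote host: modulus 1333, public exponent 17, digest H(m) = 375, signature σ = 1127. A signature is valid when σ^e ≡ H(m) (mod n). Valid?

σ^2 ≡ 1127^2 = 1270129 ≡ 1113
σ^4 ≡ 1113^2 = 1238769 ≡ 412
σ^8 ≡ 412^2 = 169744 ≡ 453
σ^16 ≡ 453^2 = 205209 ≡ 1260
17 = 16 + 1, so σ^17 ≡ 1260·1127 ≡ 375 (mod 1333)
Since 375 equals the digest 375, verification succeeds.

yes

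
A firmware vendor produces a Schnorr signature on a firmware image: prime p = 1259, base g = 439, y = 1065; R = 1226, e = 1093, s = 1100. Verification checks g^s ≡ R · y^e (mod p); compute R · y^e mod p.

Squares mod 1259: 1065^1≡1065, 1065^2≡1125, 1065^4≡330, 1065^8≡626, 1065^16≡327, 1065^32≡1173, 1065^64≡1101, 1065^128≡1043, 1065^256≡73, 1065^512≡293, 1065^1024≡237
1093 = 1024 + 64 + 4 + 1, so 1065^1093 ≡ 237·1101·330·1065 ≡ 804 (mod 1259)
R · y^e ≡ 1226·804 = 985704 ≡ 1166 (mod 1259)

1166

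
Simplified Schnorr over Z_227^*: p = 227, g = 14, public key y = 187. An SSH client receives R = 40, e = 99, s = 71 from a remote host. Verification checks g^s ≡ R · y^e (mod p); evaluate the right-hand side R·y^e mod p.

187^99 mod 227 = 183
R · y^e ≡ 40·183 = 7320 ≡ 56 (mod 227)

56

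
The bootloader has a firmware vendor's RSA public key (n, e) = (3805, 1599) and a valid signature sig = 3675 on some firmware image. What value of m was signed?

3390

sig^1599 mod 3805 = 3390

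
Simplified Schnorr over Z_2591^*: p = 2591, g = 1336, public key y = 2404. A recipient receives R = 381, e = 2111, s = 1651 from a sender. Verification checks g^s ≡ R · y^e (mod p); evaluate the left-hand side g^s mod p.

267

Squares mod 2591: 1336^1≡1336, 1336^2≡2288, 1336^4≡1124, 1336^8≡1559, 1336^16≡123, 1336^32≡2174, 1336^64≡292, 1336^128≡2352, 1336^256≡119, 1336^512≡1206, 1336^1024≡885
1651 = 1024 + 512 + 64 + 32 + 16 + 2 + 1, so 1336^1651 ≡ 885·1206·292·2174·123·2288·1336 ≡ 267 (mod 2591)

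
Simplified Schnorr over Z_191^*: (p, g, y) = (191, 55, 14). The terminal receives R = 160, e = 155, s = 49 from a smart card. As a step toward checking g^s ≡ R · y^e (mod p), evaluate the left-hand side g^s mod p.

122

55^2 = 3025 ≡ 160
55^4 ≡ 160^2 = 25600 ≡ 6
55^8 ≡ 6^2 = 36
55^16 ≡ 36^2 = 1296 ≡ 150
55^32 ≡ 150^2 = 22500 ≡ 153
49 = 32 + 16 + 1, so 55^49 ≡ 153·150·55 ≡ 122 (mod 191)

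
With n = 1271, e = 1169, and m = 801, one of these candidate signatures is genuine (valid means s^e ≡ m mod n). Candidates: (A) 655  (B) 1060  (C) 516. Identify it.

B

Candidate A: 655^1169 mod 1271 = 163
Candidate B: 1060^1169 mod 1271 = 801
  → matches m = 801
Candidate C: 516^1169 mod 1271 = 138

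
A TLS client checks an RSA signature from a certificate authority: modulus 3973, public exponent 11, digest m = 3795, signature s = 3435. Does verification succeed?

Squares mod 3973: s^1≡3435, s^2≡3388, s^4≡547, s^8≡1234
11 = 8 + 2 + 1, so s^11 ≡ 1234·3388·3435 ≡ 178 (mod 3973)
s^11 mod 3973 = 178, but m = 3795.

fails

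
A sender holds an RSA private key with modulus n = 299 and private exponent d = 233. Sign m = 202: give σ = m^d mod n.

232

Squares mod 299: m^1≡202, m^2≡140, m^4≡165, m^8≡16, m^16≡256, m^32≡55, m^64≡35, m^128≡29
233 = 128 + 64 + 32 + 8 + 1, so m^233 ≡ 29·35·55·16·202 ≡ 232 (mod 299)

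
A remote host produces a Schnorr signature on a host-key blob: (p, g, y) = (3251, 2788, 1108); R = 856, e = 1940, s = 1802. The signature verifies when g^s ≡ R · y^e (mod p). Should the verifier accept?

accept

g^s mod p:
2788^2 = 7772944 ≡ 3054
2788^4 ≡ 3054^2 = 9326916 ≡ 3048
2788^8 ≡ 3048^2 = 9290304 ≡ 2197
2788^16 ≡ 2197^2 = 4826809 ≡ 2325
2788^32 ≡ 2325^2 = 5405625 ≡ 2463
2788^64 ≡ 2463^2 = 6066369 ≡ 3
2788^128 ≡ 3^2 = 9
2788^256 ≡ 9^2 = 81
2788^512 ≡ 81^2 = 6561 ≡ 59
2788^1024 ≡ 59^2 = 3481 ≡ 230
1802 = 1024 + 512 + 256 + 8 + 2, so 2788^1802 ≡ 230·59·81·2197·3054 ≡ 1612 (mod 3251)
R · y^e mod p:
1108^2 = 1227664 ≡ 2037
1108^4 ≡ 2037^2 = 4149369 ≡ 1093
1108^8 ≡ 1093^2 = 1194649 ≡ 1532
1108^16 ≡ 1532^2 = 2347024 ≡ 3053
1108^32 ≡ 3053^2 = 9320809 ≡ 192
1108^64 ≡ 192^2 = 36864 ≡ 1103
1108^128 ≡ 1103^2 = 1216609 ≡ 735
1108^256 ≡ 735^2 = 540225 ≡ 559
1108^512 ≡ 559^2 = 312481 ≡ 385
1108^1024 ≡ 385^2 = 148225 ≡ 1930
1940 = 1024 + 512 + 256 + 128 + 16 + 4, so 1108^1940 ≡ 1930·385·559·735·3053·1093 ≡ 1597 (mod 3251)
856·1597 = 1367032 ≡ 1612 (mod 3251)
1612 ≡ 1612 (mod 3251); signature holds.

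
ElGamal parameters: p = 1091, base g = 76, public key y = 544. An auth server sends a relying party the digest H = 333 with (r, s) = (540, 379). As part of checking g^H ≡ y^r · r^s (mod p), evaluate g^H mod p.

238

76^2 = 5776 ≡ 321
76^4 ≡ 321^2 = 103041 ≡ 487
76^8 ≡ 487^2 = 237169 ≡ 422
76^16 ≡ 422^2 = 178084 ≡ 251
76^32 ≡ 251^2 = 63001 ≡ 814
76^64 ≡ 814^2 = 662596 ≡ 359
76^128 ≡ 359^2 = 128881 ≡ 143
76^256 ≡ 143^2 = 20449 ≡ 811
333 = 256 + 64 + 8 + 4 + 1, so 76^333 ≡ 811·359·422·487·76 ≡ 238 (mod 1091)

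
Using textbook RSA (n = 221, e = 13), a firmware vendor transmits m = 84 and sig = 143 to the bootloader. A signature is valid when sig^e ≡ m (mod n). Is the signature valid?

sig^2 ≡ 143^2 = 20449 ≡ 117
sig^4 ≡ 117^2 = 13689 ≡ 208
sig^8 ≡ 208^2 = 43264 ≡ 169
13 = 8 + 4 + 1, so sig^13 ≡ 169·208·143 ≡ 91 (mod 221)
sig^13 mod 221 = 91, but m = 84.

invalid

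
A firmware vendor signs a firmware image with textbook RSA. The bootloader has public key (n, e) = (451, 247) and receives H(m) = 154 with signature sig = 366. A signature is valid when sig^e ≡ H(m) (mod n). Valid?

sig^2 ≡ 366^2 = 133956 ≡ 9
sig^4 ≡ 9^2 = 81
sig^8 ≡ 81^2 = 6561 ≡ 247
sig^16 ≡ 247^2 = 61009 ≡ 124
sig^32 ≡ 124^2 = 15376 ≡ 42
sig^64 ≡ 42^2 = 1764 ≡ 411
sig^128 ≡ 411^2 = 168921 ≡ 247
247 = 128 + 64 + 32 + 16 + 4 + 2 + 1, so sig^247 ≡ 247·411·42·124·81·9·366 ≡ 273 (mod 451)
sig^247 mod 451 = 273, but H(m) = 154.

no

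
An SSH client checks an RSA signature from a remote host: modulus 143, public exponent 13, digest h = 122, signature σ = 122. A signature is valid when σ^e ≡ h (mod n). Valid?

yes

Squares mod 143: σ^1≡122, σ^2≡12, σ^4≡1, σ^8≡1
13 = 8 + 4 + 1, so σ^13 ≡ 1·1·122 ≡ 122 (mod 143)
122 = h, so the signature checks out.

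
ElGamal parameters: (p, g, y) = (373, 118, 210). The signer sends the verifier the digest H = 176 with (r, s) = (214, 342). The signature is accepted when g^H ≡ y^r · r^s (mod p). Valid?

no

Left side g^H mod p:
Squares mod 373: 118^1≡118, 118^2≡123, 118^4≡209, 118^8≡40, 118^16≡108, 118^32≡101, 118^64≡130, 118^128≡115
176 = 128 + 32 + 16, so 118^176 ≡ 115·101·108 ≡ 21 (mod 373)
Right side y^r · r^s mod p:
Squares mod 373: 210^1≡210, 210^2≡86, 210^4≡309, 210^8≡366, 210^16≡49, 210^32≡163, 210^64≡86, 210^128≡309
214 = 128 + 64 + 16 + 4 + 2, so 210^214 ≡ 309·86·49·309·86 ≡ 318 (mod 373)
Squares mod 373: 214^1≡214, 214^2≡290, 214^4≡175, 214^8≡39, 214^16≡29, 214^32≡95, 214^64≡73, 214^128≡107, 214^256≡259
342 = 256 + 64 + 16 + 4 + 2, so 214^342 ≡ 259·73·29·175·290 ≡ 219 (mod 373)
318·219 = 69642 ≡ 264 (mod 373)
21 ≠ 264, so verification fails.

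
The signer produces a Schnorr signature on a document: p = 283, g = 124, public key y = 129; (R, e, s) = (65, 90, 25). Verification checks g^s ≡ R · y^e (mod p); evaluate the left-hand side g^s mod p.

124^2 = 15376 ≡ 94
124^4 ≡ 94^2 = 8836 ≡ 63
124^8 ≡ 63^2 = 3969 ≡ 7
124^16 ≡ 7^2 = 49
25 = 16 + 8 + 1, so 124^25 ≡ 49·7·124 ≡ 82 (mod 283)

82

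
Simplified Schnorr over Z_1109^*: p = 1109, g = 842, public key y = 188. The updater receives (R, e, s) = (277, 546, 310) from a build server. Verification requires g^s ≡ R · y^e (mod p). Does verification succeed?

passes

g^s mod p:
842^2 = 708964 ≡ 313
842^4 ≡ 313^2 = 97969 ≡ 377
842^8 ≡ 377^2 = 142129 ≡ 177
842^16 ≡ 177^2 = 31329 ≡ 277
842^32 ≡ 277^2 = 76729 ≡ 208
842^64 ≡ 208^2 = 43264 ≡ 13
842^128 ≡ 13^2 = 169
842^256 ≡ 169^2 = 28561 ≡ 836
310 = 256 + 32 + 16 + 4 + 2, so 842^310 ≡ 836·208·277·377·313 ≡ 1023 (mod 1109)
R · y^e mod p:
188^2 = 35344 ≡ 965
188^4 ≡ 965^2 = 931225 ≡ 774
188^8 ≡ 774^2 = 599076 ≡ 216
188^16 ≡ 216^2 = 46656 ≡ 78
188^32 ≡ 78^2 = 6084 ≡ 539
188^64 ≡ 539^2 = 290521 ≡ 1072
188^128 ≡ 1072^2 = 1149184 ≡ 260
188^256 ≡ 260^2 = 67600 ≡ 1060
188^512 ≡ 1060^2 = 1123600 ≡ 183
546 = 512 + 32 + 2, so 188^546 ≡ 183·539·965 ≡ 344 (mod 1109)
277·344 = 95288 ≡ 1023 (mod 1109)
1023 ≡ 1023 (mod 1109); signature holds.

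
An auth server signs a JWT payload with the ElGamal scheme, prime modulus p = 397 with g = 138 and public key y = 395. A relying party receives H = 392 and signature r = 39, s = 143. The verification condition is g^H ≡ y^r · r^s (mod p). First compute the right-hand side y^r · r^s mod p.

295

Squares mod 397: 395^1≡395, 395^2≡4, 395^4≡16, 395^8≡256, 395^16≡31, 395^32≡167
39 = 32 + 4 + 2 + 1, so 395^39 ≡ 167·16·4·395 ≡ 62 (mod 397)
Squares mod 397: 39^1≡39, 39^2≡330, 39^4≡122, 39^8≡195, 39^16≡310, 39^32≡26, 39^64≡279, 39^128≡29
143 = 128 + 8 + 4 + 2 + 1, so 39^143 ≡ 29·195·122·330·39 ≡ 88 (mod 397)
y^r · r^s ≡ 62·88 = 5456 ≡ 295 (mod 397)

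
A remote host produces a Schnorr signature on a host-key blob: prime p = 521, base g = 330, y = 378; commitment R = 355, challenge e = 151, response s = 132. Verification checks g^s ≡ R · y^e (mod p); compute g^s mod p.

330^2 = 108900 ≡ 11
330^4 ≡ 11^2 = 121
330^8 ≡ 121^2 = 14641 ≡ 53
330^16 ≡ 53^2 = 2809 ≡ 204
330^32 ≡ 204^2 = 41616 ≡ 457
330^64 ≡ 457^2 = 208849 ≡ 449
330^128 ≡ 449^2 = 201601 ≡ 495
132 = 128 + 4, so 330^132 ≡ 495·121 ≡ 501 (mod 521)

501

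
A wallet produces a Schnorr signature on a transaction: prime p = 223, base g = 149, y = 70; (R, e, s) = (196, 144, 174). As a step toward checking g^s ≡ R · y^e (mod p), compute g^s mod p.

30

Squares mod 223: 149^1≡149, 149^2≡124, 149^4≡212, 149^8≡121, 149^16≡146, 149^32≡131, 149^64≡213, 149^128≡100
174 = 128 + 32 + 8 + 4 + 2, so 149^174 ≡ 100·131·121·212·124 ≡ 30 (mod 223)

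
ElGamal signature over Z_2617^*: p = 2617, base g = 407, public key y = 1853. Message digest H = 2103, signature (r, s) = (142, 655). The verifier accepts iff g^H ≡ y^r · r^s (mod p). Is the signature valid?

Left side g^H mod p:
Squares mod 2617: 407^1≡407, 407^2≡778, 407^4≡757, 407^8≡2543, 407^16≡242, 407^32≡990, 407^64≡1342, 407^128≡468, 407^256≡1813, 407^512≡17, 407^1024≡289, 407^2048≡2394
2103 = 2048 + 32 + 16 + 4 + 2 + 1, so 407^2103 ≡ 2394·990·242·757·778·407 ≡ 2193 (mod 2617)
Right side y^r · r^s mod p:
Squares mod 2617: 1853^1≡1853, 1853^2≡105, 1853^4≡557, 1853^8≡1443, 1853^16≡1734, 1853^32≡2440, 1853^64≡2542, 1853^128≡391
142 = 128 + 8 + 4 + 2, so 1853^142 ≡ 391·1443·557·105 ≡ 924 (mod 2617)
Squares mod 2617: 142^1≡142, 142^2≡1845, 142^4≡1925, 142^8≡2570, 142^16≡2209, 142^32≡1593, 142^64≡1776, 142^128≡691, 142^256≡1187, 142^512≡1023
655 = 512 + 128 + 8 + 4 + 2 + 1, so 142^655 ≡ 1023·691·2570·1925·1845·142 ≡ 2115 (mod 2617)
924·2115 = 1954260 ≡ 1978 (mod 2617)
2193 ≠ 1978, so verification fails.

invalid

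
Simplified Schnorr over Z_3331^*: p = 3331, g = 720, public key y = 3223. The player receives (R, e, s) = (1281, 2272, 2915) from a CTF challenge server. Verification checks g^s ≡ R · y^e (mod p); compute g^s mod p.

2877

720^2 = 518400 ≡ 2095
720^4 ≡ 2095^2 = 4389025 ≡ 2098
720^8 ≡ 2098^2 = 4401604 ≡ 1353
720^16 ≡ 1353^2 = 1830609 ≡ 1890
720^32 ≡ 1890^2 = 3572100 ≡ 1268
720^64 ≡ 1268^2 = 1607824 ≡ 2282
720^128 ≡ 2282^2 = 5207524 ≡ 1171
720^256 ≡ 1171^2 = 1371241 ≡ 2200
720^512 ≡ 2200^2 = 4840000 ≡ 57
720^1024 ≡ 57^2 = 3249
720^2048 ≡ 3249^2 = 10556001 ≡ 62
2915 = 2048 + 512 + 256 + 64 + 32 + 2 + 1, so 720^2915 ≡ 62·57·2200·2282·1268·2095·720 ≡ 2877 (mod 3331)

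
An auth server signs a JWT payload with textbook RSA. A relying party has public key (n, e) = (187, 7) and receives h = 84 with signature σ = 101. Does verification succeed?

passes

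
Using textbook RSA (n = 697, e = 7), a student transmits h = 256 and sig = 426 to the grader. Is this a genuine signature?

sig^2 ≡ 426^2 = 181476 ≡ 256
sig^4 ≡ 256^2 = 65536 ≡ 18
7 = 4 + 2 + 1, so sig^7 ≡ 18·256·426 ≡ 256 (mod 697)
256 = h, so the signature checks out.

genuine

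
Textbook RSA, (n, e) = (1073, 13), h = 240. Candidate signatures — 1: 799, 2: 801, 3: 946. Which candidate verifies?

Candidate 1: Squares mod 1073: 799^1≡799, 799^2≡1039, 799^4≡83, 799^8≡451; 13 = 8 + 4 + 1, so 799^13 ≡ 451·83·799 ≡ 165 (mod 1073)
Candidate 2: Squares mod 1073: 801^1≡801, 801^2≡1020, 801^4≡663, 801^8≡712; 13 = 8 + 4 + 1, so 801^13 ≡ 712·663·801 ≡ 240 (mod 1073)
  → matches h = 240
Candidate 3: Squares mod 1073: 946^1≡946, 946^2≡34, 946^4≡83, 946^8≡451; 13 = 8 + 4 + 1, so 946^13 ≡ 451·83·946 ≡ 472 (mod 1073)

2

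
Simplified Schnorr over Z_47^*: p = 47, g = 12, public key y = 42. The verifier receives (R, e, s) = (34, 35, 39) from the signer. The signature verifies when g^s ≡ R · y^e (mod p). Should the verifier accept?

reject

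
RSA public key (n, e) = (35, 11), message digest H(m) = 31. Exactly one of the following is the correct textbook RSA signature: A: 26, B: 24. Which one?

A

Candidate A: 26^2 = 676 ≡ 11; 26^4 ≡ 11^2 = 121 ≡ 16; 26^8 ≡ 16^2 = 256 ≡ 11; 11 = 8 + 2 + 1, so 26^11 ≡ 11·11·26 ≡ 31 (mod 35)
  → matches H(m) = 31
Candidate B: 24^2 = 576 ≡ 16; 24^4 ≡ 16^2 = 256 ≡ 11; 24^8 ≡ 11^2 = 121 ≡ 16; 11 = 8 + 2 + 1, so 24^11 ≡ 16·16·24 ≡ 19 (mod 35)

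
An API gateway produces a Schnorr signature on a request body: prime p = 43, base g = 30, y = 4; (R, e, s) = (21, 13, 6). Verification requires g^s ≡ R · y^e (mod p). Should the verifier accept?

accept

g^s mod p:
Squares mod 43: 30^1≡30, 30^2≡40, 30^4≡9
6 = 4 + 2, so 30^6 ≡ 9·40 ≡ 16 (mod 43)
R · y^e mod p:
Squares mod 43: 4^1≡4, 4^2≡16, 4^4≡41, 4^8≡4
13 = 8 + 4 + 1, so 4^13 ≡ 4·41·4 ≡ 11 (mod 43)
21·11 = 231 ≡ 16 (mod 43)
16 ≡ 16 (mod 43); signature holds.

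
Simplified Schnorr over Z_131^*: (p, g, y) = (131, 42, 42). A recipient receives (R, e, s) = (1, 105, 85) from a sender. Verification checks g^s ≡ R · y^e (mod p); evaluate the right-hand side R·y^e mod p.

130

Squares mod 131: 42^1≡42, 42^2≡61, 42^4≡53, 42^8≡58, 42^16≡89, 42^32≡61, 42^64≡53
105 = 64 + 32 + 8 + 1, so 42^105 ≡ 53·61·58·42 ≡ 130 (mod 131)
R · y^e ≡ 1·130 = 130 ≡ 130 (mod 131)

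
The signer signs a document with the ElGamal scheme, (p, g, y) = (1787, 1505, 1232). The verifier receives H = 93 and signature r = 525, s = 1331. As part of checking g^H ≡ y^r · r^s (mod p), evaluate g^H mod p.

1749

1505^2 = 2265025 ≡ 896
1505^4 ≡ 896^2 = 802816 ≡ 453
1505^8 ≡ 453^2 = 205209 ≡ 1491
1505^16 ≡ 1491^2 = 2223081 ≡ 53
1505^32 ≡ 53^2 = 2809 ≡ 1022
1505^64 ≡ 1022^2 = 1044484 ≡ 876
93 = 64 + 16 + 8 + 4 + 1, so 1505^93 ≡ 876·53·1491·453·1505 ≡ 1749 (mod 1787)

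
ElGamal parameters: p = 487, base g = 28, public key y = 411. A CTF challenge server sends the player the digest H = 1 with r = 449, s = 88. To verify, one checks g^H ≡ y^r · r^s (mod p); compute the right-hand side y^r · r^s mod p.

411^2 = 168921 ≡ 419
411^4 ≡ 419^2 = 175561 ≡ 241
411^8 ≡ 241^2 = 58081 ≡ 128
411^16 ≡ 128^2 = 16384 ≡ 313
411^32 ≡ 313^2 = 97969 ≡ 82
411^64 ≡ 82^2 = 6724 ≡ 393
411^128 ≡ 393^2 = 154449 ≡ 70
411^256 ≡ 70^2 = 4900 ≡ 30
449 = 256 + 128 + 64 + 1, so 411^449 ≡ 30·70·393·411 ≡ 365 (mod 487)
449^2 = 201601 ≡ 470
449^4 ≡ 470^2 = 220900 ≡ 289
449^8 ≡ 289^2 = 83521 ≡ 244
449^16 ≡ 244^2 = 59536 ≡ 122
449^32 ≡ 122^2 = 14884 ≡ 274
449^64 ≡ 274^2 = 75076 ≡ 78
88 = 64 + 16 + 8, so 449^88 ≡ 78·122·244 ≡ 375 (mod 487)
y^r · r^s ≡ 365·375 = 136875 ≡ 28 (mod 487)

28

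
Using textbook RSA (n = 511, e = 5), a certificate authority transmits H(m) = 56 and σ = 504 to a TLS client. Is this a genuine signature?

genuine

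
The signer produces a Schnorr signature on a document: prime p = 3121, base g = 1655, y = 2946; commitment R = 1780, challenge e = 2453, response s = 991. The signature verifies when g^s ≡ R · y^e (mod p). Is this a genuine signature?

forged

g^s mod p:
Squares mod 3121: 1655^1≡1655, 1655^2≡1908, 1655^4≡1378, 1655^8≡1316, 1655^16≡2822, 1655^32≡2013, 1655^64≡1111, 1655^128≡1526, 1655^256≡410, 1655^512≡2687
991 = 512 + 256 + 128 + 64 + 16 + 8 + 4 + 2 + 1, so 1655^991 ≡ 2687·410·1526·1111·2822·1316·1378·1908·1655 ≡ 2111 (mod 3121)
R · y^e mod p:
Squares mod 3121: 2946^1≡2946, 2946^2≡2536, 2946^4≡2036, 2946^8≡608, 2946^16≡1386, 2946^32≡1581, 2946^64≡2761, 2946^128≡1639, 2946^256≡2261, 2946^512≡3044, 2946^1024≡2808, 2946^2048≡1218
2453 = 2048 + 256 + 128 + 16 + 4 + 1, so 2946^2453 ≡ 1218·2261·1639·1386·2036·2946 ≡ 917 (mod 3121)
1780·917 = 1632260 ≡ 3098 (mod 3121)
2111 ≠ 3098; the check fails.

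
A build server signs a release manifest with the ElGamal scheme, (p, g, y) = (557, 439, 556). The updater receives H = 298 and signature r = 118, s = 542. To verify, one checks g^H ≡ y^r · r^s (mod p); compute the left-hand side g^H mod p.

556

439^298 mod 557 = 556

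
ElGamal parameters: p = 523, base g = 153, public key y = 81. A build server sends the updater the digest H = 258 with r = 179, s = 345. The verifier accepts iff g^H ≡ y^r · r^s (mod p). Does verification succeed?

Left side g^H mod p:
Squares mod 523: 153^1≡153, 153^2≡397, 153^4≡186, 153^8≡78, 153^16≡331, 153^32≡254, 153^64≡187, 153^128≡451, 153^256≡477
258 = 256 + 2, so 153^258 ≡ 477·397 ≡ 43 (mod 523)
Right side y^r · r^s mod p:
Squares mod 523: 81^1≡81, 81^2≡285, 81^4≡160, 81^8≡496, 81^16≡206, 81^32≡73, 81^64≡99, 81^128≡387
179 = 128 + 32 + 16 + 2 + 1, so 81^179 ≡ 387·73·206·285·81 ≡ 408 (mod 523)
Squares mod 523: 179^1≡179, 179^2≡138, 179^4≡216, 179^8≡109, 179^16≡375, 179^32≡461, 179^64≡183, 179^128≡17, 179^256≡289
345 = 256 + 64 + 16 + 8 + 1, so 179^345 ≡ 289·183·375·109·179 ≡ 134 (mod 523)
408·134 = 54672 ≡ 280 (mod 523)
43 ≠ 280, so verification fails.

fails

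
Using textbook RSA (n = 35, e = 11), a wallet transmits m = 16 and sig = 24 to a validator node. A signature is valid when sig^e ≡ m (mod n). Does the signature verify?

does not verify

sig^2 ≡ 24^2 = 576 ≡ 16
sig^4 ≡ 16^2 = 256 ≡ 11
sig^8 ≡ 11^2 = 121 ≡ 16
11 = 8 + 2 + 1, so sig^11 ≡ 16·16·24 ≡ 19 (mod 35)
The recovered value 19 does not match the digest 16.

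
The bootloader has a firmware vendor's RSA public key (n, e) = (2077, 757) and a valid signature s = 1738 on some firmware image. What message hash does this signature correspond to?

314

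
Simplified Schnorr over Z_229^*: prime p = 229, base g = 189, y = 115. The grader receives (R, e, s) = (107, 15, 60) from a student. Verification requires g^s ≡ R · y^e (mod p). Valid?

yes

g^s mod p:
Squares mod 229: 189^1≡189, 189^2≡226, 189^4≡9, 189^8≡81, 189^16≡149, 189^32≡217
60 = 32 + 16 + 8 + 4, so 189^60 ≡ 217·149·81·9 ≡ 16 (mod 229)
R · y^e mod p:
Squares mod 229: 115^1≡115, 115^2≡172, 115^4≡43, 115^8≡17
15 = 8 + 4 + 2 + 1, so 115^15 ≡ 17·43·172·115 ≡ 120 (mod 229)
107·120 = 12840 ≡ 16 (mod 229)
16 ≡ 16 (mod 229); signature holds.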